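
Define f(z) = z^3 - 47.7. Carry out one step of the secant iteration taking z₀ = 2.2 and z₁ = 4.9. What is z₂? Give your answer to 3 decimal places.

3.135

f(2.2) = -37.05200, f(4.9) = 69.94900
z₂ = 4.90000 − 69.94900·(4.90000 − 2.20000) / (69.94900 − (-37.05200)) = 4.90000 − (188.86230)/(107.00100) = 3.13495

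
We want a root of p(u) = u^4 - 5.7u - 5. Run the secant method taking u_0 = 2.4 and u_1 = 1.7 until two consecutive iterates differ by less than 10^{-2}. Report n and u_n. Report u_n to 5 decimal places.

p(2.4) = 14.4976000, p(1.7) = -6.3379000
u_2 = 1.7000000 − (-6.3379000)·(-0.7000000)/(-20.8355000) = 1.9129313;  |Δ| = 0.2129313
p(1.9129313) = -2.5131870
u_3 = 1.9129313 − (-2.5131870)·(0.2129313)/(3.8247130) = 2.0528467;  |Δ| = 0.1399154
p(2.0528467) = 1.0580824
u_4 = 2.0528467 − 1.0580824·(0.1399154)/(3.5712693) = 2.0113931;  |Δ| = 0.0414536
p(2.0113931) = -0.0972354
u_5 = 2.0113931 − (-0.0972354)·(-0.0414536)/(-1.1553177) = 2.0148819;  |Δ| = 0.0034889
|u_5 − u_4| = 0.0034889 < 10^{-2}

n = 5, u_n = 2.01488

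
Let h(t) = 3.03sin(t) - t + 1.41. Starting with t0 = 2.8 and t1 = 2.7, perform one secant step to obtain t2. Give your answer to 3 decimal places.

2.701

h(2.8) = -0.37499, h(2.7) = 0.00496
t2 = 2.70000 − 0.00496·(2.70000 − 2.80000) / (0.00496 − (-0.37499)) = 2.70000 − (-0.00050)/(0.37995) = 2.70131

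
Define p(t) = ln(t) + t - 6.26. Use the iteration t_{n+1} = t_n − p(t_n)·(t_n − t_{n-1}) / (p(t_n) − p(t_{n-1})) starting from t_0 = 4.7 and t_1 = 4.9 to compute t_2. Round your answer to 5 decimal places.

p(4.7) = -0.0124375, p(4.9) = 0.2292352
t_2 = 4.9000000 − 0.2292352·(4.9000000 − 4.7000000) / (0.2292352 − (-0.0124375)) = 4.9000000 − (0.0458470)/(0.2416727) = 4.7102928

4.71029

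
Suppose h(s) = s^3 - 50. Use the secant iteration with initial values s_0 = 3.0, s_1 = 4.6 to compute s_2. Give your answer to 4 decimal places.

3.5232

h(3.0) = -23.000000, h(4.6) = 47.336000
s_2 = 4.600000 − 47.336000·(4.600000 − 3.000000) / (47.336000 − (-23.000000)) = 4.600000 − (75.737600)/(70.336000) = 3.523203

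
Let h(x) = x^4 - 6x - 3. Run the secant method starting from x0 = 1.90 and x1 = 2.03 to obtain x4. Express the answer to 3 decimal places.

h(1.90) = -1.36790, h(2.03) = 1.80182
x2 = 2.03000 − 1.80182·(2.03000 − 1.90000) / (1.80182 − (-1.36790)) = 2.03000 − (0.23424)/(3.16972) = 1.95610
h(1.95610) = -0.09578
x3 = 1.95610 − (-0.09578)·(1.95610 − 2.03000) / (-0.09578 − 1.80182) = 1.95610 − (0.00708)/(-1.89759) = 1.95983
h(1.95983) = -0.00617
x4 = 1.95983 − (-0.00617)·(1.95983 − 1.95610) / (-0.00617 − (-0.09578)) = 1.95983 − (-0.00002)/(0.08961) = 1.96009

1.960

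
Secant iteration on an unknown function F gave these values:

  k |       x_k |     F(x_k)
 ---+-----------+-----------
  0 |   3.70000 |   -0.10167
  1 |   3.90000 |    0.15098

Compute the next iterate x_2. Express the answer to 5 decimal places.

x_2 = 3.90000 − 0.15098·(3.90000 − 3.70000) / (0.15098 − (-0.10167))
   = 3.90000 − (0.0301960)/(0.2526500) = 3.7804829

3.78048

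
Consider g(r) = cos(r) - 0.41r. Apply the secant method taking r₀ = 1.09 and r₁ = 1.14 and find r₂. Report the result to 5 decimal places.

g(1.09) = 0.0155854, g(1.14) = -0.0498055
r₂ = 1.1400000 − (-0.0498055)·(1.1400000 − 1.0900000) / (-0.0498055 − 0.0155854) = 1.1400000 − (-0.0024903)/(-0.0653909) = 1.1019171

1.10192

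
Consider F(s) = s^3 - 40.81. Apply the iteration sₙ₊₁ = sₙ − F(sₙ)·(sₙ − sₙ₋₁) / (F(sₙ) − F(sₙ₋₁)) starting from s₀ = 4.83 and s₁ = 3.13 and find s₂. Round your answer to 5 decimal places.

F(4.83) = 71.8685870, F(3.13) = -10.1457030
s₂ = 3.1300000 − (-10.1457030)·(3.1300000 − 4.8300000) / (-10.1457030 − 71.8685870) = 3.1300000 − (17.2476951)/(-82.0142900) = 3.3403011

3.34030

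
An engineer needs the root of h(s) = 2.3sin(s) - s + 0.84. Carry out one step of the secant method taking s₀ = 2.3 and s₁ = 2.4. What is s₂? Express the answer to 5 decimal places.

2.39754

h(2.3) = 0.2551220, h(2.4) = -0.0064347
s₂ = 2.4000000 − (-0.0064347)·(2.4000000 − 2.3000000) / (-0.0064347 − 0.2551220) = 2.4000000 − (-0.0006435)/(-0.2615567) = 2.3975399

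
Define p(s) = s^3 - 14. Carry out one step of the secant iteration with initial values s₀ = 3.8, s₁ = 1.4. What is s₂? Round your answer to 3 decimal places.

1.918

p(3.8) = 40.87200, p(1.4) = -11.25600
s₂ = 1.40000 − (-11.25600)·(1.40000 − 3.80000) / (-11.25600 − 40.87200) = 1.40000 − (27.01440)/(-52.12800) = 1.91823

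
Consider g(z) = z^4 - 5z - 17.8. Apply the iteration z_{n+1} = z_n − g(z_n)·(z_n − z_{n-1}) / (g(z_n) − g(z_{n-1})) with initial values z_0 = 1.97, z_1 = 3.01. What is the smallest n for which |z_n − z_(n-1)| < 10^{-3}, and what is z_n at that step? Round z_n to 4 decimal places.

g(1.97) = -12.588615, g(3.01) = 49.235412
z_2 = 3.010000 − 49.235412·(1.040000)/(61.824027) = 2.181765;  |Δ| = 0.828235
g(2.181765) = -6.050290
z_3 = 2.181765 − (-6.050290)·(-0.828235)/(-55.285702) = 2.272404;  |Δ| = 0.090639
g(2.272404) = -2.496971
z_4 = 2.272404 − (-2.496971)·(0.090639)/(3.553320) = 2.336098;  |Δ| = 0.063694
g(2.336098) = 0.302220
z_5 = 2.336098 − 0.302220·(0.063694)/(2.799190) = 2.329221;  |Δ| = 0.006877
g(2.329221) = -0.012538
z_6 = 2.329221 − (-0.012538)·(-0.006877)/(-0.314757) = 2.329495;  |Δ| = 0.000274
|z_6 − z_5| = 0.000274 < 10^{-3}

n = 6, z_n = 2.3295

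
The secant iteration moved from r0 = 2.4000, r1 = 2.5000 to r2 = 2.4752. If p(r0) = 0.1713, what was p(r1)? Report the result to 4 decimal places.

The secant line through (2.4000, 0.1713) and (2.5000, p(r1)) crosses zero at r2 = 2.4752.
So (2.4000, 0.1713), (2.5000, p(r1)), (2.4752, 0) are collinear:
p(r1) = 0.1713 · (2.5000 − 2.4752) / (2.4000 − 2.4752) = 0.1713 · (0.024800)/(-0.075200) = -0.056493

-0.0565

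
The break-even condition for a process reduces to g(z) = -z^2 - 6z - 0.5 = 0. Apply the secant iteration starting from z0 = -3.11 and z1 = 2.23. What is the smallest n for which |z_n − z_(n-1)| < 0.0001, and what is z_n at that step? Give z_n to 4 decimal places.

g(-3.11) = 8.487900, g(2.23) = -18.852900
z2 = 2.230000 − (-18.852900)·(5.340000)/(-27.340800) = -1.452207;  |Δ| = 3.682207
g(-1.452207) = 6.104337
z3 = -1.452207 − 6.104337·(-3.682207)/(24.957237) = -0.551569;  |Δ| = 0.900638
g(-0.551569) = 2.505186
z4 = -0.551569 − 2.505186·(0.900638)/(-3.599150) = 0.075319;  |Δ| = 0.626888
g(0.075319) = -0.957589
z5 = 0.075319 − (-0.957589)·(0.626888)/(-3.462775) = -0.098039;  |Δ| = 0.173358
g(-0.098039) = 0.078623
z6 = -0.098039 − 0.078623·(-0.173358)/(1.036212) = -0.084885;  |Δ| = 0.013154
g(-0.084885) = 0.002107
z7 = -0.084885 − 0.002107·(0.013154)/(-0.076516) = -0.084523;  |Δ| = 0.000362
g(-0.084523) = -0.000005
z8 = -0.084523 − (-0.000005)·(0.000362)/(-0.002112) = -0.084524;  |Δ| = 0.000001
|z8 − z7| = 0.000001 < 0.0001

n = 8, z_n = -0.0845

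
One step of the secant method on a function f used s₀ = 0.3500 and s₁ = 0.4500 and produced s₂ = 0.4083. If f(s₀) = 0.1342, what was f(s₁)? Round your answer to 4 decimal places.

The secant line through (0.3500, 0.1342) and (0.4500, f(s₁)) crosses zero at s₂ = 0.4083.
So (0.3500, 0.1342), (0.4500, f(s₁)), (0.4083, 0) are collinear:
f(s₁) = 0.1342 · (0.4500 − 0.4083) / (0.3500 − 0.4083) = 0.1342 · (0.041700)/(-0.058300) = -0.095989

-0.0960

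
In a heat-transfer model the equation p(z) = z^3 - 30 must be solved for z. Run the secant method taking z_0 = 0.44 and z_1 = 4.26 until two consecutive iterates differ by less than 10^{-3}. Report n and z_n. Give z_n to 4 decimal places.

p(0.44) = -29.914816, p(4.26) = 47.308776
z_2 = 4.260000 − 47.308776·(3.820000)/(77.223592) = 1.919789;  |Δ| = 2.340211
p(1.919789) = -22.924449
z_3 = 1.919789 − (-22.924449)·(-2.340211)/(-70.233225) = 2.683644;  |Δ| = 0.763856
p(2.683644) = -10.672533
z_4 = 2.683644 − (-10.672533)·(0.763856)/(12.251915) = 3.349032;  |Δ| = 0.665388
p(3.349032) = 7.562806
z_5 = 3.349032 − 7.562806·(0.665388)/(18.235339) = 3.073074;  |Δ| = 0.275959
p(3.073074) = -0.978562
z_6 = 3.073074 − (-0.978562)·(-0.275959)/(-8.541368) = 3.104690;  |Δ| = 0.031616
p(3.104690) = -0.073596
z_7 = 3.104690 − (-0.073596)·(0.031616)/(0.904966) = 3.107261;  |Δ| = 0.002571
p(3.107261) = 0.000816
z_8 = 3.107261 − 0.000816·(0.002571)/(0.074412) = 3.107232;  |Δ| = 0.000028
|z_8 − z_7| = 0.000028 < 10^{-3}

n = 8, z_n = 3.1072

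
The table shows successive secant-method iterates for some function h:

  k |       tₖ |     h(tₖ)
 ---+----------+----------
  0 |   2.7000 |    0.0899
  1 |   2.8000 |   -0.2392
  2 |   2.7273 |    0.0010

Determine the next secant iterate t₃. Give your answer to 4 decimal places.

t₃ = 2.7273 − 0.0010·(2.7273 − 2.8000) / (0.0010 − (-0.2392))
   = 2.7273 − (-0.000073)/(0.240200) = 2.727603

2.7276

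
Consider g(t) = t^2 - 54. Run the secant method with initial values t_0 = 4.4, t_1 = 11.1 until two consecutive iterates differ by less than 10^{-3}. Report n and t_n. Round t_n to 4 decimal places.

g(4.4) = -34.640000, g(11.1) = 69.210000
t_2 = 11.100000 − 69.210000·(6.700000)/(103.850000) = 6.634839;  |Δ| = 4.465161
g(6.634839) = -9.978915
t_3 = 6.634839 − (-9.978915)·(-4.465161)/(-79.188915) = 7.197512;  |Δ| = 0.562673
g(7.197512) = -2.195825
t_4 = 7.197512 − (-2.195825)·(0.562673)/(7.783090) = 7.356257;  |Δ| = 0.158746
g(7.356257) = 0.114522
t_5 = 7.356257 − 0.114522·(0.158746)/(2.310347) = 7.348388;  |Δ| = 0.007869
g(7.348388) = -0.001187
t_6 = 7.348388 − (-0.001187)·(-0.007869)/(-0.115709) = 7.348469;  |Δ| = 0.000081
|t_6 − t_5| = 0.000081 < 10^{-3}

n = 6, t_n = 7.3485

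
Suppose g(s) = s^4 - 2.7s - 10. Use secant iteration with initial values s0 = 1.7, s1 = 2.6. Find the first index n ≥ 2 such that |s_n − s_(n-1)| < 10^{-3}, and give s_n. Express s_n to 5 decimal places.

n = 6, s_n = 1.97917

g(1.7) = -6.2379000, g(2.6) = 28.6776000
s2 = 2.6000000 − 28.6776000·(0.9000000)/(34.9155000) = 1.8607913;  |Δ| = 0.7392087
g(1.8607913) = -3.0349228
s3 = 1.8607913 − (-3.0349228)·(-0.7392087)/(-31.7125228) = 1.9315344;  |Δ| = 0.0707431
g(1.9315344) = -1.2960864
s4 = 1.9315344 − (-1.2960864)·(0.0707431)/(1.7388364) = 1.9842646;  |Δ| = 0.0527302
g(1.9842646) = 0.1448634
s5 = 1.9842646 − 0.1448634·(0.0527302)/(1.4409498) = 1.9789634;  |Δ| = 0.0053011
g(1.9789634) = -0.0058247
s6 = 1.9789634 − (-0.0058247)·(-0.0053011)/(-0.1506881) = 1.9791683;  |Δ| = 0.0002049
|s6 − s5| = 0.0002049 < 10^{-3}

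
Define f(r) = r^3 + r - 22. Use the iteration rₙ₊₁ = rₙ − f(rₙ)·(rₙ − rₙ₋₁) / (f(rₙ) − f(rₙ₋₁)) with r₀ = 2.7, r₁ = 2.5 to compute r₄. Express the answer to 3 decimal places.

2.683

f(2.7) = 0.38300, f(2.5) = -3.87500
r₂ = 2.50000 − (-3.87500)·(2.50000 − 2.70000) / (-3.87500 − 0.38300) = 2.50000 − (0.77500)/(-4.25800) = 2.68201
f(2.68201) = -0.02581
r₃ = 2.68201 − (-0.02581)·(2.68201 − 2.50000) / (-0.02581 − (-3.87500)) = 2.68201 − (-0.00470)/(3.84919) = 2.68323
f(2.68323) = 0.00176
r₄ = 2.68323 − 0.00176·(2.68323 − 2.68201) / (0.00176 − (-0.02581)) = 2.68323 − (0.00000)/(0.02757) = 2.68315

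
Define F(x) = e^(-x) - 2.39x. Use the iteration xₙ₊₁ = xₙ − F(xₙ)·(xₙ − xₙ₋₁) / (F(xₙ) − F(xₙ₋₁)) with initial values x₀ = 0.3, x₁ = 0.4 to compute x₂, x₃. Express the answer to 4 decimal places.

F(0.3) = 0.023818, F(0.4) = -0.285680
x₂ = 0.400000 − (-0.285680)·(0.400000 − 0.300000) / (-0.285680 − 0.023818) = 0.400000 − (-0.028568)/(-0.309498) = 0.307696
F(0.307696) = -0.000254
x₃ = 0.307696 − (-0.000254)·(0.307696 − 0.400000) / (-0.000254 − (-0.285680)) = 0.307696 − (0.000023)/(0.285426) = 0.307614

0.3077, 0.3076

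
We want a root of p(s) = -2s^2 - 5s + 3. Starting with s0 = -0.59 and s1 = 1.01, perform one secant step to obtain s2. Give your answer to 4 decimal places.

0.3096

p(-0.59) = 5.253800, p(1.01) = -4.090200
s2 = 1.010000 − (-4.090200)·(1.010000 − (-0.590000)) / (-4.090200 − 5.253800) = 1.010000 − (-6.544320)/(-9.344000) = 0.309623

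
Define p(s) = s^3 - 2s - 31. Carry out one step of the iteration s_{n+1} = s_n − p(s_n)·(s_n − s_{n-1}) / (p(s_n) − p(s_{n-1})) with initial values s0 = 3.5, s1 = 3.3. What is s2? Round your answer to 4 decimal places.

3.3509

p(3.5) = 4.875000, p(3.3) = -1.663000
s2 = 3.300000 − (-1.663000)·(3.300000 − 3.500000) / (-1.663000 − 4.875000) = 3.300000 − (0.332600)/(-6.538000) = 3.350872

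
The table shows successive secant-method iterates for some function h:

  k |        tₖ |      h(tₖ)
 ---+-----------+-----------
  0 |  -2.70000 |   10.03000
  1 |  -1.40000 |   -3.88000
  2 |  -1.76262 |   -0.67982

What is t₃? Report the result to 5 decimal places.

t₃ = -1.76262 − (-0.67982)·(-1.76262 − (-1.40000)) / (-0.67982 − (-3.88000))
   = -1.76262 − (0.2465163)/(3.2001800) = -1.8396520

-1.83965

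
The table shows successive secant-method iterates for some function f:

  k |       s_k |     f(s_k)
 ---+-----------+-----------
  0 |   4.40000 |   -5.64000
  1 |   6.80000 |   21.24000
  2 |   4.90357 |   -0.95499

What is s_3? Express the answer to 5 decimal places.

4.98517

s_3 = 4.90357 − (-0.95499)·(4.90357 − 6.80000) / (-0.95499 − 21.24000)
   = 4.90357 − (1.8110717)/(-22.1949900) = 4.9851682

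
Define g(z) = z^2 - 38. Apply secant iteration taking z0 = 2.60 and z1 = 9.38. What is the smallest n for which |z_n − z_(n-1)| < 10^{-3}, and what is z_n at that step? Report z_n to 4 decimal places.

g(2.60) = -31.240000, g(9.38) = 49.984400
z2 = 9.380000 − 49.984400·(6.780000)/(81.224400) = 5.207679;  |Δ| = 4.172321
g(5.207679) = -10.880075
z3 = 5.207679 − (-10.880075)·(-4.172321)/(-60.864475) = 5.953519;  |Δ| = 0.745840
g(5.953519) = -2.555606
z4 = 5.953519 − (-2.555606)·(0.745840)/(8.324468) = 6.182492;  |Δ| = 0.228972
g(6.182492) = 0.223205
z5 = 6.182492 − 0.223205·(0.228972)/(2.778811) = 6.164100;  |Δ| = 0.018392
g(6.164100) = -0.003873
z6 = 6.164100 − (-0.003873)·(-0.018392)/(-0.227078) = 6.164414;  |Δ| = 0.000314
|z6 − z5| = 0.000314 < 10^{-3}

n = 6, z_n = 6.1644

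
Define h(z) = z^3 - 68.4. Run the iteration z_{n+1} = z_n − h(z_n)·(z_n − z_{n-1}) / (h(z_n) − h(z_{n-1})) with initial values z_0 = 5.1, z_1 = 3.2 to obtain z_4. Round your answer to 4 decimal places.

h(5.1) = 64.251000, h(3.2) = -35.632000
z_2 = 3.200000 − (-35.632000)·(3.200000 − 5.100000) / (-35.632000 − 64.251000) = 3.200000 − (67.700800)/(-99.883000) = 3.877801
h(3.877801) = -10.088184
z_3 = 3.877801 − (-10.088184)·(3.877801 − 3.200000) / (-10.088184 − (-35.632000)) = 3.877801 − (-6.837782)/(25.543816) = 4.145489
h(4.145489) = 2.840575
z_4 = 4.145489 − 2.840575·(4.145489 − 3.877801) / (2.840575 − (-10.088184)) = 4.145489 − (0.760389)/(12.928760) = 4.086676

4.0867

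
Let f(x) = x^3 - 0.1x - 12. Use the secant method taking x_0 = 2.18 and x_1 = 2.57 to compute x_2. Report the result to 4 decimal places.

f(2.18) = -1.857768, f(2.57) = 4.717593
x_2 = 2.570000 − 4.717593·(2.570000 − 2.180000) / (4.717593 − (-1.857768)) = 2.570000 − (1.839861)/(6.575361) = 2.290189

2.2902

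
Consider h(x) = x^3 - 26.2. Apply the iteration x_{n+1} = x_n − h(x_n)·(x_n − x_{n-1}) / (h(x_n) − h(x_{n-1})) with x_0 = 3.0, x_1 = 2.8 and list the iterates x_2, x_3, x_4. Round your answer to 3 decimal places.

2.968, 2.970, 2.970

h(3.0) = 0.80000, h(2.8) = -4.24800
x_2 = 2.80000 − (-4.24800)·(2.80000 − 3.00000) / (-4.24800 − 0.80000) = 2.80000 − (0.84960)/(-5.04800) = 2.96830
h(2.96830) = -0.04677
x_3 = 2.96830 − (-0.04677)·(2.96830 − 2.80000) / (-0.04677 − (-4.24800)) = 2.96830 − (-0.00787)/(4.20123) = 2.97018
h(2.97018) = 0.00279
x_4 = 2.97018 − 0.00279·(2.97018 − 2.96830) / (0.00279 − (-0.04677)) = 2.97018 − (0.00001)/(0.04956) = 2.97007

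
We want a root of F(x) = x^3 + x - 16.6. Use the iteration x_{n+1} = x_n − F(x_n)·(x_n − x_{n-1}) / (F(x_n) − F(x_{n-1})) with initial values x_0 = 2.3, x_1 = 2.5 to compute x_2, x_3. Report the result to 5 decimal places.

2.41662, 2.42029

F(2.3) = -2.1330000, F(2.5) = 1.5250000
x_2 = 2.5000000 − 1.5250000·(2.5000000 − 2.3000000) / (1.5250000 − (-2.1330000)) = 2.5000000 − (0.3050000)/(3.6580000) = 2.4166211
F(2.4166211) = -0.0701725
x_3 = 2.4166211 − (-0.0701725)·(2.4166211 − 2.5000000) / (-0.0701725 − 1.5250000) = 2.4166211 − (0.0058509)/(-1.5951725) = 2.4202890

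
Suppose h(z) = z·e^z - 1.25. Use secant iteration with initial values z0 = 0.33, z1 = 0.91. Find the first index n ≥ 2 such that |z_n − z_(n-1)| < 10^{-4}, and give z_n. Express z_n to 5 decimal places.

h(0.33) = -0.7909805, h(0.91) = 1.0107335
z2 = 0.9100000 − 1.0107335·(0.5800000)/(1.8017140) = 0.5846290;  |Δ| = 0.3253710
h(0.5846290) = -0.2009854
z3 = 0.5846290 − (-0.2009854)·(-0.3253710)/(-1.2117189) = 0.6385977;  |Δ| = 0.0539686
h(0.6385977) = -0.0406089
z4 = 0.6385977 − (-0.0406089)·(0.0539686)/(0.1603765) = 0.6522631;  |Δ| = 0.0136654
h(0.6522631) = 0.0022673
z5 = 0.6522631 − 0.0022673·(0.0136654)/(0.0428762) = 0.6515404;  |Δ| = 0.0007226
h(0.6515404) = -0.0000237
z6 = 0.6515404 − (-0.0000237)·(-0.0007226)/(-0.0022909) = 0.6515479;  |Δ| = 0.0000075
|z6 − z5| = 0.0000075 < 10^{-4}

n = 6, z_n = 0.65155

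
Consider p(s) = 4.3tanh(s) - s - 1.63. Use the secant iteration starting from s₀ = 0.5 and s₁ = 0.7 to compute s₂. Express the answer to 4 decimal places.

p(0.5) = -0.142896, p(0.7) = 0.268781
s₂ = 0.700000 − 0.268781·(0.700000 − 0.500000) / (0.268781 − (-0.142896)) = 0.700000 − (0.053756)/(0.411678) = 0.569421

0.5694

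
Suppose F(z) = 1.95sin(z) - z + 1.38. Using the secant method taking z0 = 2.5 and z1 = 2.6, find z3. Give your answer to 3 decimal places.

2.518

F(2.5) = 0.04702, F(2.6) = -0.21477
z2 = 2.60000 − (-0.21477)·(2.60000 − 2.50000) / (-0.21477 − 0.04702) = 2.60000 − (-0.02148)/(-0.26179) = 2.51796
F(2.51796) = 0.00081
z3 = 2.51796 − 0.00081·(2.51796 − 2.60000) / (0.00081 − (-0.21477)) = 2.51796 − (-0.00007)/(0.21559) = 2.51827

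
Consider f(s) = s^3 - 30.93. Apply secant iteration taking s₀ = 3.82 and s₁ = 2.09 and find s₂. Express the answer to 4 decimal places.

2.8991

f(3.82) = 24.812968, f(2.09) = -21.800671
s₂ = 2.090000 − (-21.800671)·(2.090000 − 3.820000) / (-21.800671 − 24.812968) = 2.090000 − (37.715161)/(-46.613639) = 2.899101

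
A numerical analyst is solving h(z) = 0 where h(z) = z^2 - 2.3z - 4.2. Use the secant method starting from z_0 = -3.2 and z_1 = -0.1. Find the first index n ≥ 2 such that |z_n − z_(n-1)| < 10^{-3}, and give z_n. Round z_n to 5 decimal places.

n = 6, z_n = -1.20000

h(-3.2) = 13.4000000, h(-0.1) = -3.9600000
z_2 = -0.1000000 − (-3.9600000)·(3.1000000)/(-17.3600000) = -0.8071429;  |Δ| = 0.7071429
h(-0.8071429) = -1.6920918
z_3 = -0.8071429 − (-1.6920918)·(-0.7071429)/(2.2679082) = -1.3347439;  |Δ| = 0.5276010
h(-1.3347439) = 0.6514521
z_4 = -1.3347439 − 0.6514521·(-0.5276010)/(2.3435440) = -1.1880827;  |Δ| = 0.1466611
h(-1.1880827) = -0.0558691
z_5 = -1.1880827 − (-0.0558691)·(0.1466611)/(-0.7073212) = -1.1996670;  |Δ| = 0.0115843
h(-1.1996670) = -0.0015648
z_6 = -1.1996670 − (-0.0015648)·(-0.0115843)/(0.0543043) = -1.2000008;  |Δ| = 0.0003338
|z_6 − z_5| = 0.0003338 < 10^{-3}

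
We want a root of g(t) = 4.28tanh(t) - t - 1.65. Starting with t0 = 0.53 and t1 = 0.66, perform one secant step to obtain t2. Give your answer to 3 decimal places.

g(0.53) = -0.10257, g(0.66) = 0.16540
t2 = 0.66000 − 0.16540·(0.66000 − 0.53000) / (0.16540 − (-0.10257)) = 0.66000 − (0.02150)/(0.26796) = 0.57976

0.580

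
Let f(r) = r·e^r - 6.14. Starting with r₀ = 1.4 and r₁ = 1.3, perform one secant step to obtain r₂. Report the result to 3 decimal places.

f(1.4) = -0.46272, f(1.3) = -1.36991
r₂ = 1.30000 − (-1.36991)·(1.30000 − 1.40000) / (-1.36991 − (-0.46272)) = 1.30000 − (0.13699)/(-0.90719) = 1.45101

1.451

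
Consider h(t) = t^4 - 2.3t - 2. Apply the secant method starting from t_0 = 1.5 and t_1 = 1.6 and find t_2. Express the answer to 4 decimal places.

h(1.5) = -0.387500, h(1.6) = 0.873600
t_2 = 1.600000 − 0.873600·(1.600000 − 1.500000) / (0.873600 − (-0.387500)) = 1.600000 − (0.087360)/(1.261100) = 1.530727

1.5307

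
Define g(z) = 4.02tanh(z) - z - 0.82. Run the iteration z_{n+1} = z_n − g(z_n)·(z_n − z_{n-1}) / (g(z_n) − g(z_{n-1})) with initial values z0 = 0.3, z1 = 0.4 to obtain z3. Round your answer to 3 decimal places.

g(0.3) = 0.05108, g(0.4) = 0.30739
z2 = 0.40000 − 0.30739·(0.40000 − 0.30000) / (0.30739 − 0.05108) = 0.40000 − (0.03074)/(0.25632) = 0.28007
g(0.28007) = -0.00272
z3 = 0.28007 − (-0.00272)·(0.28007 − 0.40000) / (-0.00272 − 0.30739) = 0.28007 − (0.00033)/(-0.31012) = 0.28113

0.281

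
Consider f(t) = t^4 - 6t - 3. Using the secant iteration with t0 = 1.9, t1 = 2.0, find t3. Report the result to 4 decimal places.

f(1.9) = -1.367900, f(2.0) = 1.000000
t2 = 2.000000 − 1.000000·(2.000000 − 1.900000) / (1.000000 − (-1.367900)) = 2.000000 − (0.100000)/(2.367900) = 1.957768
f(1.957768) = -0.055815
t3 = 1.957768 − (-0.055815)·(1.957768 − 2.000000) / (-0.055815 − 1.000000) = 1.957768 − (0.002357)/(-1.055815) = 1.960001

1.9600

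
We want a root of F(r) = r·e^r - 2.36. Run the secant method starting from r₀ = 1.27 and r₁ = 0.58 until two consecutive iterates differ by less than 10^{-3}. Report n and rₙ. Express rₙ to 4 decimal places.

F(1.27) = 2.162283, F(0.58) = -1.324098
r₂ = 0.580000 − (-1.324098)·(-0.690000)/(-3.486380) = 0.842056;  |Δ| = 0.262056
F(0.842056) = -0.405474
r₃ = 0.842056 − (-0.405474)·(0.262056)/(0.918623) = 0.957726;  |Δ| = 0.115670
F(0.957726) = 0.135608
r₄ = 0.957726 − 0.135608·(0.115670)/(0.541082) = 0.928736;  |Δ| = 0.028990
F(0.928736) = -0.009082
r₅ = 0.928736 − (-0.009082)·(-0.028990)/(-0.144690) = 0.930556;  |Δ| = 0.001820
F(0.930556) = -0.000186
r₆ = 0.930556 − (-0.000186)·(0.001820)/(0.008896) = 0.930594;  |Δ| = 0.000038
|r₆ − r₅| = 0.000038 < 10^{-3}

n = 6, rₙ = 0.9306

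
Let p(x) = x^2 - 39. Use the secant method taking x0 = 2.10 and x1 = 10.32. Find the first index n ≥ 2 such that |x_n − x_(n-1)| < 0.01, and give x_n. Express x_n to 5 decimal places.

n = 6, x_n = 6.24499

p(2.10) = -34.5900000, p(10.32) = 67.5024000
x2 = 10.3200000 − 67.5024000·(8.2200000)/(102.0924000) = 4.8850242;  |Δ| = 5.4349758
p(4.8850242) = -15.1365390
x3 = 4.8850242 − (-15.1365390)·(-5.4349758)/(-82.6389390) = 5.8805200;  |Δ| = 0.9954959
p(5.8805200) = -4.4194840
x4 = 5.8805200 − (-4.4194840)·(0.9954959)/(10.7170550) = 6.2910412;  |Δ| = 0.4105212
p(6.2910412) = 0.5771998
x5 = 6.2910412 − 0.5771998·(0.4105212)/(4.9966838) = 6.2436192;  |Δ| = 0.0474220
p(6.2436192) = -0.0172189
x6 = 6.2436192 − (-0.0172189)·(-0.0474220)/(-0.5944187) = 6.2449929;  |Δ| = 0.0013737
|x6 − x5| = 0.0013737 < 0.01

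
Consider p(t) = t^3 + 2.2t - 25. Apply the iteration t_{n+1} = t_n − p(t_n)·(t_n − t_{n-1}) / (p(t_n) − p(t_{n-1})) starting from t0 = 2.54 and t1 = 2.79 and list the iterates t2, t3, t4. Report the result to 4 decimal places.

p(2.54) = -3.024936, p(2.79) = 2.855639
t2 = 2.790000 − 2.855639·(2.790000 − 2.540000) / (2.855639 − (-3.024936)) = 2.790000 − (0.713910)/(5.880575) = 2.668599
p(2.668599) = -0.124875
t3 = 2.668599 − (-0.124875)·(2.668599 − 2.790000) / (-0.124875 − 2.855639) = 2.668599 − (0.015160)/(-2.980514) = 2.673685
p(2.673685) = -0.004811
t4 = 2.673685 − (-0.004811)·(2.673685 − 2.668599) / (-0.004811 − (-0.124875)) = 2.673685 − (-0.000024)/(0.120063) = 2.673889

2.6686, 2.6737, 2.6739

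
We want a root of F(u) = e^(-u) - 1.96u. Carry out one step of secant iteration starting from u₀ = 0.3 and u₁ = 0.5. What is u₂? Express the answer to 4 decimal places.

0.3581

F(0.3) = 0.152818, F(0.5) = -0.373469
u₂ = 0.500000 − (-0.373469)·(0.500000 − 0.300000) / (-0.373469 − 0.152818) = 0.500000 − (-0.074694)/(-0.526288) = 0.358074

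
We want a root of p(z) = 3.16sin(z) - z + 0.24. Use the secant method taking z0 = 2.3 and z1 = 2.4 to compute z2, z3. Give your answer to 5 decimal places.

2.39207, 2.39231

p(2.3) = 0.2964285, p(2.4) = -0.0255363
z2 = 2.4000000 − (-0.0255363)·(2.4000000 − 2.3000000) / (-0.0255363 − 0.2964285) = 2.4000000 − (-0.0025536)/(-0.3219648) = 2.3920686
p(2.3920686) = 0.0008092
z3 = 2.3920686 − 0.0008092·(2.3920686 − 2.4000000) / (0.0008092 − (-0.0255363)) = 2.3920686 − (-0.0000064)/(0.0263456) = 2.3923122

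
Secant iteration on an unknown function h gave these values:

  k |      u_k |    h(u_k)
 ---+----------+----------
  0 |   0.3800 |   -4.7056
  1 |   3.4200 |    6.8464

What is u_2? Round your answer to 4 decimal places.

1.6183

u_2 = 3.4200 − 6.8464·(3.4200 − 0.3800) / (6.8464 − (-4.7056))
   = 3.4200 − (20.813056)/(11.552000) = 1.618316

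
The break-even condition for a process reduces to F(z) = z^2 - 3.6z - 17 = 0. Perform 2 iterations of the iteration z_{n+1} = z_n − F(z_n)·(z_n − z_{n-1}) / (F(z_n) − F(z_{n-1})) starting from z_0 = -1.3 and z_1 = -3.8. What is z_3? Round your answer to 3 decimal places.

-2.679

F(-1.3) = -10.63000, F(-3.8) = 11.12000
z_2 = -3.80000 − 11.12000·(-3.80000 − (-1.30000)) / (11.12000 − (-10.63000)) = -3.80000 − (-27.80000)/(21.75000) = -2.52184
F(-2.52184) = -1.56171
z_3 = -2.52184 − (-1.56171)·(-2.52184 − (-3.80000)) / (-1.56171 − 11.12000) = -2.52184 − (-1.99611)/(-12.68171) = -2.67924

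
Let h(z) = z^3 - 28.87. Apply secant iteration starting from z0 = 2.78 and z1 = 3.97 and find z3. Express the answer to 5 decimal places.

3.04947

h(2.78) = -7.3850480, h(3.97) = 33.7007730
z2 = 3.9700000 − 33.7007730·(3.9700000 − 2.7800000) / (33.7007730 − (-7.3850480)) = 3.9700000 − (40.1039199)/(41.0858210) = 2.9938988
h(2.9938988) = -2.0343981
z3 = 2.9938988 − (-2.0343981)·(2.9938988 − 3.9700000) / (-2.0343981 − 33.7007730) = 2.9938988 − (1.9857784)/(-35.7351711) = 3.0494681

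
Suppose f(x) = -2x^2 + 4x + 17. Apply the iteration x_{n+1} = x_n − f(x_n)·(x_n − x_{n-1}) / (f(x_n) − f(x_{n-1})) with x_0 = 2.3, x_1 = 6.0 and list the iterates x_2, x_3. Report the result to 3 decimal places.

f(2.3) = 15.62000, f(6.0) = -31.00000
x_2 = 6.00000 − (-31.00000)·(6.00000 − 2.30000) / (-31.00000 − 15.62000) = 6.00000 − (-114.70000)/(-46.62000) = 3.53968
f(3.53968) = 6.10003
x_3 = 3.53968 − 6.10003·(3.53968 − 6.00000) / (6.10003 − (-31.00000)) = 3.53968 − (-15.00800)/(37.10003) = 3.94421

3.540, 3.944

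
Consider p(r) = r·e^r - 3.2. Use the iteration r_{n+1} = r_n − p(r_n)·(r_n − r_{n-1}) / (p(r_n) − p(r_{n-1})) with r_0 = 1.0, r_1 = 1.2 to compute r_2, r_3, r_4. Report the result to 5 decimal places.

1.07611, 1.08262, 1.08322

p(1.0) = -0.4817182, p(1.2) = 0.7841403
r_2 = 1.2000000 − 0.7841403·(1.2000000 − 1.0000000) / (0.7841403 − (-0.4817182)) = 1.2000000 − (0.1568281)/(1.2658585) = 1.0761093
p(1.0761093) = -0.0435077
r_3 = 1.0761093 − (-0.0435077)·(1.0761093 − 1.2000000) / (-0.0435077 − 0.7841403) = 1.0761093 − (0.0053902)/(-0.8276480) = 1.0826220
p(1.0826220) = -0.0036553
r_4 = 1.0826220 − (-0.0036553)·(1.0826220 − 1.0761093) / (-0.0036553 − (-0.0435077)) = 1.0826220 − (-0.0000238)/(0.0398523) = 1.0832193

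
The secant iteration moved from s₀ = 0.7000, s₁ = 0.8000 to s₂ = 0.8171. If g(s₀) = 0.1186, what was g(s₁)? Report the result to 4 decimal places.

The secant line through (0.7000, 0.1186) and (0.8000, g(s₁)) crosses zero at s₂ = 0.8171.
So (0.7000, 0.1186), (0.8000, g(s₁)), (0.8171, 0) are collinear:
g(s₁) = 0.1186 · (0.8000 − 0.8171) / (0.7000 − 0.8171) = 0.1186 · (-0.017100)/(-0.117100) = 0.017319

0.0173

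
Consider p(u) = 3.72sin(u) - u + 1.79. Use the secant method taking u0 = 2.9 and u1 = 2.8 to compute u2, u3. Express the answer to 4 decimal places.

2.8518, 2.8521

p(2.9) = -0.219992, p(2.8) = 0.236156
u2 = 2.800000 − 0.236156·(2.800000 − 2.900000) / (0.236156 − (-0.219992)) = 2.800000 − (-0.023616)/(0.456148) = 2.851772
p(2.851772) = 0.001332
u3 = 2.851772 − 0.001332·(2.851772 − 2.800000) / (0.001332 − 0.236156) = 2.851772 − (0.000069)/(-0.234824) = 2.852065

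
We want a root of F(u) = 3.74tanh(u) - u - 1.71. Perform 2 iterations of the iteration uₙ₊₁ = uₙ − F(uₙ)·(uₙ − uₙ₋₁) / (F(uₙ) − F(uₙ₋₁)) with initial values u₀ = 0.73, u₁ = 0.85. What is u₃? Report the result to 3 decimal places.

F(0.73) = -0.10974, F(0.85) = 0.02460
u₂ = 0.85000 − 0.02460·(0.85000 − 0.73000) / (0.02460 − (-0.10974)) = 0.85000 − (0.00295)/(0.13434) = 0.82803
F(0.82803) = 0.00298
u₃ = 0.82803 − 0.00298·(0.82803 − 0.85000) / (0.00298 − 0.02460) = 0.82803 − (-0.00007)/(-0.02162) = 0.82499

0.825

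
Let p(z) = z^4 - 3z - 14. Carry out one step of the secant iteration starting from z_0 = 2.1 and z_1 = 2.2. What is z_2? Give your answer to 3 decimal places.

2.123

p(2.1) = -0.85190, p(2.2) = 2.82560
z_2 = 2.20000 − 2.82560·(2.20000 − 2.10000) / (2.82560 − (-0.85190)) = 2.20000 − (0.28256)/(3.67750) = 2.12317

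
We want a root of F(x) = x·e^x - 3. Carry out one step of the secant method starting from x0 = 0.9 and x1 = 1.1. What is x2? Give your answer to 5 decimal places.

F(0.9) = -0.7863572, F(1.1) = 0.3045826
x2 = 1.1000000 − 0.3045826·(1.1000000 − 0.9000000) / (0.3045826 − (-0.7863572)) = 1.1000000 − (0.0609165)/(1.0909398) = 1.0441614

1.04416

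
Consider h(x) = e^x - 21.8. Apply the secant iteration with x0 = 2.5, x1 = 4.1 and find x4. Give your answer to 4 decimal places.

3.0979

h(2.5) = -9.617506, h(4.1) = 38.540288
x2 = 4.100000 − 38.540288·(4.100000 − 2.500000) / (38.540288 − (-9.617506)) = 4.100000 − (61.664460)/(48.157794) = 2.819533
h(2.819533) = -5.030980
x3 = 2.819533 − (-5.030980)·(2.819533 − 4.100000) / (-5.030980 − 38.540288) = 2.819533 − (6.442004)/(-43.571268) = 2.967383
h(2.967383) = -2.359026
x4 = 2.967383 − (-2.359026)·(2.967383 − 2.819533) / (-2.359026 − (-5.030980)) = 2.967383 − (-0.348781)/(2.671955) = 3.097917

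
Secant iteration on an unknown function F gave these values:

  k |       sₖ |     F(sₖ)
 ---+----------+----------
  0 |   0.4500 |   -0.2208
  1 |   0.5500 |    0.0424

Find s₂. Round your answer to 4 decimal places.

s₂ = 0.5500 − 0.0424·(0.5500 − 0.4500) / (0.0424 − (-0.2208))
   = 0.5500 − (0.004240)/(0.263200) = 0.533891

0.5339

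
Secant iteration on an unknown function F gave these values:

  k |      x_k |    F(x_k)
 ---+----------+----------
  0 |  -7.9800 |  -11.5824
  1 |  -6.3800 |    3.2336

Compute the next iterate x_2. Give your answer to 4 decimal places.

-6.7292

x_2 = -6.3800 − 3.2336·(-6.3800 − (-7.9800)) / (3.2336 − (-11.5824))
   = -6.3800 − (5.173760)/(14.816000) = -6.729201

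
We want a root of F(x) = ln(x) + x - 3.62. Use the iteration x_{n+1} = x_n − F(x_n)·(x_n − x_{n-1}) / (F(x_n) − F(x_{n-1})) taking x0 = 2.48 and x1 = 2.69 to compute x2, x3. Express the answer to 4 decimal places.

2.6471, 2.6467

F(2.48) = -0.231741, F(2.69) = 0.059541
x2 = 2.690000 − 0.059541·(2.690000 − 2.480000) / (0.059541 − (-0.231741)) = 2.690000 − (0.012504)/(0.291283) = 2.647074
F(2.647074) = 0.000529
x3 = 2.647074 − 0.000529·(2.647074 − 2.690000) / (0.000529 − 0.059541) = 2.647074 − (-0.000023)/(-0.059013) = 2.646689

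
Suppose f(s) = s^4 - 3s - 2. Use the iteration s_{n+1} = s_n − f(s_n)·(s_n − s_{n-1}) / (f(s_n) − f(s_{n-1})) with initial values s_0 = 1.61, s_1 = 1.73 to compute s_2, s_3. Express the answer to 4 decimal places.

f(1.61) = -0.111018, f(1.73) = 1.767450
s_2 = 1.730000 − 1.767450·(1.730000 − 1.610000) / (1.767450 − (-0.111018)) = 1.730000 − (0.212094)/(1.878468) = 1.617092
f(1.617092) = -0.013121
s_3 = 1.617092 − (-0.013121)·(1.617092 − 1.730000) / (-0.013121 − 1.767450) = 1.617092 − (0.001481)/(-1.780572) = 1.617924

1.6171, 1.6179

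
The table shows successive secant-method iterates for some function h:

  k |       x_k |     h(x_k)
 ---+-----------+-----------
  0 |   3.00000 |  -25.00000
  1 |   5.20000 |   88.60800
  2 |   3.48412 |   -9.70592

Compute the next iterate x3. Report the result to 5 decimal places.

x3 = 3.48412 − (-9.70592)·(3.48412 − 5.20000) / (-9.70592 − 88.60800)
   = 3.48412 − (16.6541940)/(-98.3139200) = 3.6535181

3.65352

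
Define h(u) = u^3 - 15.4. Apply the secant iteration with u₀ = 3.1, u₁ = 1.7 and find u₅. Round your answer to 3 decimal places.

2.488

h(3.1) = 14.39100, h(1.7) = -10.48700
u₂ = 1.70000 − (-10.48700)·(1.70000 − 3.10000) / (-10.48700 − 14.39100) = 1.70000 − (14.68180)/(-24.87800) = 2.29015
h(2.29015) = -3.38862
u₃ = 2.29015 − (-3.38862)·(2.29015 − 1.70000) / (-3.38862 − (-10.48700)) = 2.29015 − (-1.99980)/(7.09838) = 2.57188
h(2.57188) = 1.61184
u₄ = 2.57188 − 1.61184·(2.57188 − 2.29015) / (1.61184 − (-3.38862)) = 2.57188 − (0.45410)/(5.00046) = 2.48107
h(2.48107) = -0.12731
u₅ = 2.48107 − (-0.12731)·(2.48107 − 2.57188) / (-0.12731 − 1.61184) = 2.48107 − (0.01156)/(-1.73915) = 2.48771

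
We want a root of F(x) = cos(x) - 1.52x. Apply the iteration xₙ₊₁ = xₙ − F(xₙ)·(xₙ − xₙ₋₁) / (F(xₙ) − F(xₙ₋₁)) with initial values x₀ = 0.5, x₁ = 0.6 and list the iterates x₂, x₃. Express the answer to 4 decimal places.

F(0.5) = 0.117583, F(0.6) = -0.086664
x₂ = 0.600000 − (-0.086664)·(0.600000 − 0.500000) / (-0.086664 − 0.117583) = 0.600000 − (-0.008666)/(-0.204247) = 0.557569
F(0.557569) = 0.001039
x₃ = 0.557569 − 0.001039·(0.557569 − 0.600000) / (0.001039 − (-0.086664)) = 0.557569 − (-0.000044)/(0.087704) = 0.558072

0.5576, 0.5581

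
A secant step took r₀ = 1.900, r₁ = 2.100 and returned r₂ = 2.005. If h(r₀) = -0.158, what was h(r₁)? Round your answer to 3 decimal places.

0.143

The secant line through (1.900, -0.158) and (2.100, h(r₁)) crosses zero at r₂ = 2.005.
So (1.900, -0.158), (2.100, h(r₁)), (2.005, 0) are collinear:
h(r₁) = -0.158 · (2.100 − 2.005) / (1.900 − 2.005) = -0.158 · (0.09500)/(-0.10500) = 0.14295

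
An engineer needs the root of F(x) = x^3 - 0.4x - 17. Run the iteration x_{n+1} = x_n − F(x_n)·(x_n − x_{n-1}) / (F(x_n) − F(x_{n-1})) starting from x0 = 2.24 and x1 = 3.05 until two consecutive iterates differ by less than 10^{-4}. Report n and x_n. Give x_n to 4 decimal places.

F(2.24) = -6.656576, F(3.05) = 10.152625
x2 = 3.050000 − 10.152625·(0.810000)/(16.809201) = 2.560766;  |Δ| = 0.489234
F(2.560766) = -1.232018
x3 = 2.560766 − (-1.232018)·(-0.489234)/(-11.384643) = 2.613710;  |Δ| = 0.052944
F(2.613710) = -0.189975
x4 = 2.613710 − (-0.189975)·(0.052944)/(1.042043) = 2.623362;  |Δ| = 0.009652
F(2.623362) = 0.004711
x5 = 2.623362 − 0.004711·(0.009652)/(0.194687) = 2.623129;  |Δ| = 0.000234
F(2.623129) = -0.000017
x6 = 2.623129 − (-0.000017)·(-0.000234)/(-0.004729) = 2.623130;  |Δ| = 0.000001
|x6 − x5| = 0.000001 < 10^{-4}

n = 6, x_n = 2.6231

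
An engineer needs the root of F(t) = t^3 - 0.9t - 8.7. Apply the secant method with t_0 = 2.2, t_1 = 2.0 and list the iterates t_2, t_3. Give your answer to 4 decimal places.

F(2.2) = -0.032000, F(2.0) = -2.500000
t_2 = 2.000000 − (-2.500000)·(2.000000 − 2.200000) / (-2.500000 − (-0.032000)) = 2.000000 − (0.500000)/(-2.468000) = 2.202593
F(2.202593) = 0.003364
t_3 = 2.202593 − 0.003364·(2.202593 − 2.000000) / (0.003364 − (-2.500000)) = 2.202593 − (0.000681)/(2.503364) = 2.202321

2.2026, 2.2023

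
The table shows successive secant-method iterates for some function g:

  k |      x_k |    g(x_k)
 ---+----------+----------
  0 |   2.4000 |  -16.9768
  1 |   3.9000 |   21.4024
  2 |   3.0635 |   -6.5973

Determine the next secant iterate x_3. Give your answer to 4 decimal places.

x_3 = 3.0635 − (-6.5973)·(3.0635 − 3.9000) / (-6.5973 − 21.4024)
   = 3.0635 − (5.518641)/(-27.999700) = 3.260596

3.2606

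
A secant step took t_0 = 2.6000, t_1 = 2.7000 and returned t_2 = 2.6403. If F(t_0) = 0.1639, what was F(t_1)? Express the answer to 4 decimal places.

-0.2428

The secant line through (2.6000, 0.1639) and (2.7000, F(t_1)) crosses zero at t_2 = 2.6403.
So (2.6000, 0.1639), (2.7000, F(t_1)), (2.6403, 0) are collinear:
F(t_1) = 0.1639 · (2.7000 − 2.6403) / (2.6000 − 2.6403) = 0.1639 · (0.059700)/(-0.040300) = -0.242800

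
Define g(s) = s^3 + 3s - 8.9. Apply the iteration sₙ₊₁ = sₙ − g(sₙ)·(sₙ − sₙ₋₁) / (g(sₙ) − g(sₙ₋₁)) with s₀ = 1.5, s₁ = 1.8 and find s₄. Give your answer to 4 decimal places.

1.6004

g(1.5) = -1.025000, g(1.8) = 2.332000
s₂ = 1.800000 − 2.332000·(1.800000 − 1.500000) / (2.332000 − (-1.025000)) = 1.800000 − (0.699600)/(3.357000) = 1.591600
g(1.591600) = -0.093378
s₃ = 1.591600 − (-0.093378)·(1.591600 − 1.800000) / (-0.093378 − 2.332000) = 1.591600 − (0.019460)/(-2.425378) = 1.599623
g(1.599623) = -0.008024
s₄ = 1.599623 − (-0.008024)·(1.599623 − 1.591600) / (-0.008024 − (-0.093378)) = 1.599623 − (-0.000064)/(0.085353) = 1.600377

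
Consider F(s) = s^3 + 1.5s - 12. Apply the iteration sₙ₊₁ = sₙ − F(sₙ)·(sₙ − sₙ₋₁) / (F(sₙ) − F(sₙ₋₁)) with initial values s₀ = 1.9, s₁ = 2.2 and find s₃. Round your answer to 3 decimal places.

F(1.9) = -2.29100, F(2.2) = 1.94800
s₂ = 2.20000 − 1.94800·(2.20000 − 1.90000) / (1.94800 − (-2.29100)) = 2.20000 − (0.58440)/(4.23900) = 2.06214
F(2.06214) = -0.13774
s₃ = 2.06214 − (-0.13774)·(2.06214 − 2.20000) / (-0.13774 − 1.94800) = 2.06214 − (0.01899)/(-2.08574) = 2.07124

2.071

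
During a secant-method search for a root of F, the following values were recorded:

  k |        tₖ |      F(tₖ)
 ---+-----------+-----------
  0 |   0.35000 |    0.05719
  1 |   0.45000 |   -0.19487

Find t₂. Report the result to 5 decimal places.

t₂ = 0.45000 − (-0.19487)·(0.45000 − 0.35000) / (-0.19487 − 0.05719)
   = 0.45000 − (-0.0194870)/(-0.2520600) = 0.3726890

0.37269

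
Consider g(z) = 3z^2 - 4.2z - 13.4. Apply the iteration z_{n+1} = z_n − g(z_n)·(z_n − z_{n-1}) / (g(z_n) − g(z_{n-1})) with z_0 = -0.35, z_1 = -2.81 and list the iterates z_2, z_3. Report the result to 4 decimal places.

g(-0.35) = -11.562500, g(-2.81) = 22.090300
z_2 = -2.810000 − 22.090300·(-2.810000 − (-0.350000)) / (22.090300 − (-11.562500)) = -2.810000 − (-54.342138)/(33.652800) = -1.195212
g(-1.195212) = -4.094515
z_3 = -1.195212 − (-4.094515)·(-1.195212 − (-2.810000)) / (-4.094515 − 22.090300) = -1.195212 − (-6.611773)/(-26.184815) = -1.447716

-1.1952, -1.4477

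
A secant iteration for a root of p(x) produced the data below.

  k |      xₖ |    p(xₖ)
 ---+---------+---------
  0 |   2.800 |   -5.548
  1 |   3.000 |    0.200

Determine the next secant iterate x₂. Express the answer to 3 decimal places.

2.993

x₂ = 3.000 − 0.200·(3.000 − 2.800) / (0.200 − (-5.548))
   = 3.000 − (0.04000)/(5.74800) = 2.99304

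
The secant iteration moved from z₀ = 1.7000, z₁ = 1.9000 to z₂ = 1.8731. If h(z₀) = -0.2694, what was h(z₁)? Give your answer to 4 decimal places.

The secant line through (1.7000, -0.2694) and (1.9000, h(z₁)) crosses zero at z₂ = 1.8731.
So (1.7000, -0.2694), (1.9000, h(z₁)), (1.8731, 0) are collinear:
h(z₁) = -0.2694 · (1.9000 − 1.8731) / (1.7000 − 1.8731) = -0.2694 · (0.026900)/(-0.173100) = 0.041865

0.0419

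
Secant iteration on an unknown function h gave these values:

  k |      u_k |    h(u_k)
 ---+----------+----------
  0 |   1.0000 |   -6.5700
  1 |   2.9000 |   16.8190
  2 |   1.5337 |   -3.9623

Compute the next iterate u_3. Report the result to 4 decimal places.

u_3 = 1.5337 − (-3.9623)·(1.5337 − 2.9000) / (-3.9623 − 16.8190)
   = 1.5337 − (5.413690)/(-20.781300) = 1.794208

1.7942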